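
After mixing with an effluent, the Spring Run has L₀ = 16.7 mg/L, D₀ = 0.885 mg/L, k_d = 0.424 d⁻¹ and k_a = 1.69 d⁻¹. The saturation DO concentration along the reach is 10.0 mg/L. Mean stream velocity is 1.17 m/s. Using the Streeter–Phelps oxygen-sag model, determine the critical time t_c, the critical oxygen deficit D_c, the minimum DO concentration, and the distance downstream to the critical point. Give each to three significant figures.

At the critical point dD/dt = 0, so k_d L₀ e^(−k_d t) = k_a D. Substituting D(t) from the Streeter–Phelps equation and solving for t gives
t_c = ln[(k_a/k_d)(1 − D₀(k_a−k_d)/(k_d L₀))] / (k_a−k_d).
Here k_a−k_d = 1.266 d⁻¹ and 1 − D₀(k_a−k_d)/(k_d L₀) = 1 − 0.885×1.266/(0.424×16.7) = 0.8418, so
t_c = ln(3.986 × 0.8418) / 1.266 = 1.210 / 1.266 = 0.9562 d.
L(t_c) = L₀ e^(−k_d t_c) = 16.7 × 0.6667 = 11.13 mg/L, and at the critical point k_a D_c = k_d L, so D_c = (0.424/1.69) × 11.13 = 2.793 mg/L.
Minimum DO = C_s − D_c = 10.0 − 2.793 = 7.207 mg/L.
x_c = v t_c = 1.17 m/s × 0.9562 d × 86400 s/d = 96660 m ≈ 96.7 km.

t_c ≈ 0.956 d; D_c ≈ 2.79 mg/L; min DO ≈ 7.21 mg/L; x_c ≈ 96.7 km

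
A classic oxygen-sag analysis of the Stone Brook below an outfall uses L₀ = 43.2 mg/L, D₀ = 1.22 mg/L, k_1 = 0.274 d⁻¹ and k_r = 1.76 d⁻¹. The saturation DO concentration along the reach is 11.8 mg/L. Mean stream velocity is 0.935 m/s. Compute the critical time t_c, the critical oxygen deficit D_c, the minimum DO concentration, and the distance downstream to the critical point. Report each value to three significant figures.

With k_r/k_1 = 6.423 and 1 − D₀(k_r−k_1)/(k_1 L₀) = 0.8468,
t_c = ln(6.423 × 0.8468) / (1.76 − 0.274) = ln(5.440) / 1.486 = 1.694/1.486 = 1.140 d.
L(t_c) = L₀ e^(−k_1 t_c) = 43.2 × 0.7318 = 31.61 mg/L, and at the critical point k_r D_c = k_1 L, so D_c = (0.274/1.76) × 31.61 = 4.921 mg/L.
Minimum DO = C_s − D_c = 11.8 − 4.921 = 6.879 mg/L.
x_c = v t_c = 0.935 m/s × 1.140 d × 86400 s/d = 92080 m ≈ 92.1 km.

t_c ≈ 1.14 d; D_c ≈ 4.92 mg/L; min DO ≈ 6.88 mg/L; x_c ≈ 92.1 km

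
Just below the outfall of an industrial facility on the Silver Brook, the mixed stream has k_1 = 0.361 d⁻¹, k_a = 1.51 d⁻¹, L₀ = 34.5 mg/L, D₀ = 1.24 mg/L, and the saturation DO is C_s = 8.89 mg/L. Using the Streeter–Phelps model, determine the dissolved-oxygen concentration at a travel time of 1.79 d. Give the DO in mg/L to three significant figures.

DO ≈ 3.85 mg/L

k_1 L₀/(k_a−k_1) = 0.361×34.5/(1.51−0.361) = 12.45/1.149 = 10.84 mg/L.
e^(−k_1 t) = e^(−0.361×1.790) = 0.5240; e^(−k_a t) = e^(−1.51×1.790) = 0.06701.
D = 10.84 × (0.5240 − 0.06701) + 1.24 × 0.06701 = 4.954 + 0.08309 = 5.037 mg/L.
DO = C_s − D = 8.89 − 5.037 = 3.853 mg/L.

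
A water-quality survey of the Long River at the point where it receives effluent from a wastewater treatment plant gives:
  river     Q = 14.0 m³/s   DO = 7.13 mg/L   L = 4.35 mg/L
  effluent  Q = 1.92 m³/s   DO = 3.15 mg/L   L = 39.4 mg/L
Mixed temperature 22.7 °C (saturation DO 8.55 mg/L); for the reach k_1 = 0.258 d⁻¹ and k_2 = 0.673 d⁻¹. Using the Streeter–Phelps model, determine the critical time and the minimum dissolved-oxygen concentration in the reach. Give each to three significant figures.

t_c ≈ 1.25 d; minimum DO ≈ 6.17 mg/L

Mixed DO = (14.0×7.13 + 1.92×3.15)/(14.0+1.92) = 105.9/15.92 = 6.650 mg/L.
Mixed L₀ = (14.0×4.35 + 1.92×39.4)/(15.92) = 136.5/15.92 = 8.577 mg/L.
Initial deficit D₀ = C_s − DO₀ = 8.55 − 6.650 = 1.900 mg/L.
t_c = (1/0.4150) ln[(0.673/0.258)(1 − 1.900×0.4150/(0.258×8.577))] = 2.410 × ln(1.679) = 1.249 d.
D_c = (0.258/0.673) × 8.577 × e^(−0.258×1.249) = 0.3834 × 8.577 × 0.7246 = 2.382 mg/L.
Minimum DO = 8.55 − 2.382 = 6.168 mg/L.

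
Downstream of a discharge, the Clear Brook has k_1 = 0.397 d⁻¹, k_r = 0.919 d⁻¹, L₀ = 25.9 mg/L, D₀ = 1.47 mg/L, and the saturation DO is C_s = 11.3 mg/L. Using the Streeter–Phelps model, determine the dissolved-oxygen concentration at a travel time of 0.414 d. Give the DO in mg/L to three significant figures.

DO ≈ 7.05 mg/L

k_1 L₀/(k_r−k_1) = 0.397×25.9/(0.919−0.397) = 10.28/0.5220 = 19.70 mg/L.
e^(−k_1 t) = e^(−0.397×0.4140) = 0.8484; e^(−k_r t) = e^(−0.919×0.4140) = 0.6835.
D = 19.70 × (0.8484 − 0.6835) + 1.47 × 0.6835 = 3.248 + 1.005 = 4.253 mg/L.
DO = C_s − D = 11.3 − 4.253 = 7.047 mg/L.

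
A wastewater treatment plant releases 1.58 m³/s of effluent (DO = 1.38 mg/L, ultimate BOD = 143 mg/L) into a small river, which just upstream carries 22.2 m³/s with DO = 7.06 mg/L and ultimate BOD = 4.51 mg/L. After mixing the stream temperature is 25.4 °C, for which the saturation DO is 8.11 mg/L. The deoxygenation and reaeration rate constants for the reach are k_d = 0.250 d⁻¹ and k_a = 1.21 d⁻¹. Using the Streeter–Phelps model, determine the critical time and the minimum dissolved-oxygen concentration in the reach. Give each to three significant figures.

t_c ≈ 1.11 d; minimum DO ≈ 5.96 mg/L

Mixed DO = (22.2×7.06 + 1.58×1.38)/(22.2+1.58) = 158.9/23.78 = 6.683 mg/L.
Mixed L₀ = (22.2×4.51 + 1.58×143)/(23.78) = 326.1/23.78 = 13.71 mg/L.
Initial deficit D₀ = C_s − DO₀ = 8.11 − 6.683 = 1.427 mg/L.
t_c = (1/0.9600) ln[(1.21/0.250)(1 − 1.427×0.9600/(0.250×13.71))] = 1.042 × ln(2.905) = 1.111 d.
D_c = (0.250/1.21) × 13.71 × e^(−0.250×1.111) = 0.2066 × 13.71 × 0.7575 = 2.146 mg/L.
Minimum DO = 8.11 − 2.146 = 5.964 mg/L.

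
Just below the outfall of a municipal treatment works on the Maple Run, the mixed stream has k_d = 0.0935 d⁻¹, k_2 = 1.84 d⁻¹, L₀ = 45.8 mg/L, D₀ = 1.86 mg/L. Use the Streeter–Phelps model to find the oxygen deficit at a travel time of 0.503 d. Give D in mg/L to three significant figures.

k_d L₀/(k_2−k_d) = 0.0935×45.8/(1.84−0.0935) = 4.282/1.747 = 2.452 mg/L.
e^(−k_d t) = e^(−0.0935×0.5030) = 0.9541; e^(−k_2 t) = e^(−1.84×0.5030) = 0.3963.
D = 2.452 × (0.9541 − 0.3963) + 1.86 × 0.3963 = 1.368 + 0.7372 = 2.105 mg/L.

D ≈ 2.10 mg/L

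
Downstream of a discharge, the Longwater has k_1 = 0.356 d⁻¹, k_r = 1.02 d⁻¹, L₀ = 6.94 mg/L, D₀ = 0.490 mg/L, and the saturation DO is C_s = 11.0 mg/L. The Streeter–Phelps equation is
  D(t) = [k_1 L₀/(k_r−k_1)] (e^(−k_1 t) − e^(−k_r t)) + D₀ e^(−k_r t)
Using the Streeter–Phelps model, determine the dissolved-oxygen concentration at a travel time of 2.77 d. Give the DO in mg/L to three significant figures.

k_1 L₀/(k_r−k_1) = 0.356×6.94/(1.02−0.356) = 2.471/0.6640 = 3.721 mg/L.
e^(−k_1 t) = e^(−0.356×2.770) = 0.3730; e^(−k_r t) = e^(−1.02×2.770) = 0.05928.
D = 3.721 × (0.3730 − 0.05928) + 0.490 × 0.05928 = 1.167 + 0.02905 = 1.196 mg/L.
DO = C_s − D = 11.0 − 1.196 = 9.804 mg/L.

DO ≈ 9.80 mg/L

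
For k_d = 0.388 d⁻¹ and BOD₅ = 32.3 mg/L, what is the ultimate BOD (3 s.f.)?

L₀ ≈ 37.7 mg/L

BOD₅ = L₀(1 − e^(−5k_d)) ⇒ L₀ = BOD₅ / (1 − e^(−5×0.388))
= 32.3 / (1 − 0.1437) = 32.3 / 0.8563 = 37.72 mg/L.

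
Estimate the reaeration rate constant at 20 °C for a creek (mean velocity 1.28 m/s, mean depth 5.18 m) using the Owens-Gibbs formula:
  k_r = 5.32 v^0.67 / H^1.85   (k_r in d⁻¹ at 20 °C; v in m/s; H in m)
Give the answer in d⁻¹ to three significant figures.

k_r ≈ 0.299 d⁻¹

k_r = 5.32 × 1.28^0.67 / 5.18^1.85 = 5.32 × 1.180 / 20.97 = 0.2994 d⁻¹.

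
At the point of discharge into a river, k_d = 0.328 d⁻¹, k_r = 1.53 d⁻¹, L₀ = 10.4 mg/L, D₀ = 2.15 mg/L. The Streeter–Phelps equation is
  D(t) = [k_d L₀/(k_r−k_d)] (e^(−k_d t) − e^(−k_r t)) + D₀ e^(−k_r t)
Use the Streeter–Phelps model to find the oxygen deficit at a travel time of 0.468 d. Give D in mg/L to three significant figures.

k_d L₀/(k_r−k_d) = 0.328×10.4/(1.53−0.328) = 3.411/1.202 = 2.838 mg/L.
e^(−k_d t) = e^(−0.328×0.4680) = 0.8577; e^(−k_r t) = e^(−1.53×0.4680) = 0.4887.
D = 2.838 × (0.8577 − 0.4887) + 2.15 × 0.4887 = 1.047 + 1.051 = 2.098 mg/L.

D ≈ 2.10 mg/L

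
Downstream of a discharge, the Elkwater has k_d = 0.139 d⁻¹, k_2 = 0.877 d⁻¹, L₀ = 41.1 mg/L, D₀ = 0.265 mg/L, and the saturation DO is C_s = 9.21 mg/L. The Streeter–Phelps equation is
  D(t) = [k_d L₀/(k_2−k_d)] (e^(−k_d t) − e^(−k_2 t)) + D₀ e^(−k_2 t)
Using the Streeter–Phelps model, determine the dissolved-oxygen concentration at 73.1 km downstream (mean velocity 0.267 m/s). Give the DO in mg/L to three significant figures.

DO ≈ 4.69 mg/L

Travel time t = x/v = 73.1 km / (0.267 m/s) = 73100 m / 0.267 m/s = 273800 s = 3.169 d.
k_d L₀/(k_2−k_d) = 0.139×41.1/(0.877−0.139) = 5.713/0.7380 = 7.741 mg/L.
e^(−k_d t) = e^(−0.139×3.169) = 0.6437; e^(−k_2 t) = e^(−0.877×3.169) = 0.06210.
D = 7.741 × (0.6437 − 0.06210) + 0.265 × 0.06210 = 4.503 + 0.01646 = 4.519 mg/L.
DO = C_s − D = 9.21 − 4.519 = 4.691 mg/L.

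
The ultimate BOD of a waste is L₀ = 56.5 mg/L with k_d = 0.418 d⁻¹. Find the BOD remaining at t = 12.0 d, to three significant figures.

L_t = L₀ e^(−k_d t) = 56.5 × e^(−0.418×12.0) = 56.5 × 0.006631 = 0.3747 mg/L.

L ≈ 0.375 mg/L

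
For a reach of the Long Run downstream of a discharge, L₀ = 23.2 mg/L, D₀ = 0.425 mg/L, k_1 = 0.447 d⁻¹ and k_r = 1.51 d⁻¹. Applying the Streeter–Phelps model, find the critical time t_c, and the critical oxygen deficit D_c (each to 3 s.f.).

At the critical point dD/dt = 0, so k_1 L₀ e^(−k_1 t) = k_r D. Substituting D(t) from the Streeter–Phelps equation and solving for t gives
t_c = ln[(k_r/k_1)(1 − D₀(k_r−k_1)/(k_1 L₀))] / (k_r−k_1).
Here k_r−k_1 = 1.063 d⁻¹ and 1 − D₀(k_r−k_1)/(k_1 L₀) = 1 − 0.425×1.063/(0.447×23.2) = 0.9564, so
t_c = ln(3.378 × 0.9564) / 1.063 = 1.173 / 1.063 = 1.103 d.
L(t_c) = L₀ e^(−k_1 t_c) = 23.2 × 0.6107 = 14.17 mg/L, and at the critical point k_r D_c = k_1 L, so D_c = (0.447/1.51) × 14.17 = 4.194 mg/L.

t_c ≈ 1.10 d; D_c ≈ 4.19 mg/L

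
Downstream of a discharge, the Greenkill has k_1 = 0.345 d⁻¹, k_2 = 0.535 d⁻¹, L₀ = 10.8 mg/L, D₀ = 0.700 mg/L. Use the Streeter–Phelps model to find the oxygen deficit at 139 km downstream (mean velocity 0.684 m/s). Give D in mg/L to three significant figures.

D ≈ 3.34 mg/L

Travel time t = x/v = 139 km / (0.684 m/s) = 139000 m / 0.684 m/s = 203200 s = 2.352 d.
k_1 L₀/(k_2−k_1) = 0.345×10.8/(0.535−0.345) = 3.726/0.1900 = 19.61 mg/L.
e^(−k_1 t) = e^(−0.345×2.352) = 0.4442; e^(−k_2 t) = e^(−0.535×2.352) = 0.2841.
D = 19.61 × (0.4442 − 0.2841) + 0.700 × 0.2841 = 3.139 + 0.1989 = 3.338 mg/L.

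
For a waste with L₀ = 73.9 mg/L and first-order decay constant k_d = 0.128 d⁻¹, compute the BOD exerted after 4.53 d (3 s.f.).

y_t = L₀(1 − e^(−k_d t)) = 73.9 × (1 − e^(−0.128×4.53))
= 73.9 × (1 − 0.5600) = 73.9 × 0.4400 = 32.52 mg/L.

y ≈ 32.5 mg/L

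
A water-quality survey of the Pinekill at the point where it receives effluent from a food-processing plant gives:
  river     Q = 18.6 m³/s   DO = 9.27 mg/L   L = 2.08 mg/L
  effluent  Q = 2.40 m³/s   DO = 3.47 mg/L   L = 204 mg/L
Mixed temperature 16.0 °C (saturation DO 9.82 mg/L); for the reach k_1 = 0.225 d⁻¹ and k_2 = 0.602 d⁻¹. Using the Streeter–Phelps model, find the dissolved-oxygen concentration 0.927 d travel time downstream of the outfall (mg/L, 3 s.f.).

DO ≈ 5.53 mg/L

Mixed DO = (18.6×9.27 + 2.40×3.47)/(18.6+2.40) = 180.8/21.00 = 8.607 mg/L.
Mixed L₀ = (18.6×2.08 + 2.40×204)/(21.00) = 528.3/21.00 = 25.16 mg/L.
Initial deficit D₀ = C_s − DO₀ = 9.82 − 8.607 = 1.213 mg/L.
D(0.927) = [0.225×25.16/(0.602−0.225)](e^(−0.225×0.927) − e^(−0.602×0.927)) + 1.213 e^(−0.602×0.927)
= 15.01 × (0.8117 − 0.5723) + 1.213 × 0.5723 = 4.289 mg/L.
DO = 9.82 − 4.289 = 5.531 mg/L.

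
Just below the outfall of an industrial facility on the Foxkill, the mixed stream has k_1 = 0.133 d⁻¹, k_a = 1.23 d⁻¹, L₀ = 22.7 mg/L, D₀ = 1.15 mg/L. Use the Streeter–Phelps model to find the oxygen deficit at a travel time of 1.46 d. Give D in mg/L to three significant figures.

k_1 L₀/(k_a−k_1) = 0.133×22.7/(1.23−0.133) = 3.019/1.097 = 2.752 mg/L.
e^(−k_1 t) = e^(−0.133×1.460) = 0.8235; e^(−k_a t) = e^(−1.23×1.460) = 0.1660.
D = 2.752 × (0.8235 − 0.1660) + 1.15 × 0.1660 = 1.810 + 0.1909 = 2.000 mg/L.

D ≈ 2.00 mg/L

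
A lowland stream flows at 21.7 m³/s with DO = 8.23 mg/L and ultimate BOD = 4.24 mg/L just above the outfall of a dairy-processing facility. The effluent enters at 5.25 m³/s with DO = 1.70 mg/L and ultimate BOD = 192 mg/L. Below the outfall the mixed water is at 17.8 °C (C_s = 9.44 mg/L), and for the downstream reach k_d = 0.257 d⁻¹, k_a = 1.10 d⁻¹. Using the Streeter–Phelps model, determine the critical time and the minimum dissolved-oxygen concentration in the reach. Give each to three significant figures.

Mixed DO = (21.7×8.23 + 5.25×1.70)/(21.7+5.25) = 187.5/26.95 = 6.958 mg/L.
Mixed L₀ = (21.7×4.24 + 5.25×192)/(26.95) = 1100/26.95 = 40.82 mg/L.
Initial deficit D₀ = C_s − DO₀ = 9.44 − 6.958 = 2.482 mg/L.
t_c = (1/0.8430) ln[(1.10/0.257)(1 − 2.482×0.8430/(0.257×40.82))] = 1.186 × ln(3.426) = 1.461 d.
D_c = (0.257/1.10) × 40.82 × e^(−0.257×1.461) = 0.2336 × 40.82 × 0.6870 = 6.551 mg/L.
Minimum DO = 9.44 − 6.551 = 2.889 mg/L.

t_c ≈ 1.46 d; minimum DO ≈ 2.89 mg/L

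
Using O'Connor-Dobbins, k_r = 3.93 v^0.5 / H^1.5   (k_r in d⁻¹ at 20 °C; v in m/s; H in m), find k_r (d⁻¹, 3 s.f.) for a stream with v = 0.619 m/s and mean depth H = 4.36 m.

k_r = 3.93 × 0.619^0.5 / 4.36^1.5 = 3.93 × 0.7868 / 9.104 = 0.3396 d⁻¹.

k_r ≈ 0.340 d⁻¹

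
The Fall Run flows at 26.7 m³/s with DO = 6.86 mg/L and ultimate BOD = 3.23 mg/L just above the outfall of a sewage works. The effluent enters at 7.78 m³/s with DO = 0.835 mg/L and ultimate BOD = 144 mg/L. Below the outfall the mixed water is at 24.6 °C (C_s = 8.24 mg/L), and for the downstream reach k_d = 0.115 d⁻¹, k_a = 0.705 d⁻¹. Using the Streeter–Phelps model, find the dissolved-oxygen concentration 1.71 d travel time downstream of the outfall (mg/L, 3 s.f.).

Mixed DO = (26.7×6.86 + 7.78×0.835)/(26.7+7.78) = 189.7/34.48 = 5.501 mg/L.
Mixed L₀ = (26.7×3.23 + 7.78×144)/(34.48) = 1207/34.48 = 34.99 mg/L.
Initial deficit D₀ = C_s − DO₀ = 8.24 − 5.501 = 2.739 mg/L.
D(1.71) = [0.115×34.99/(0.705−0.115)](e^(−0.115×1.71) − e^(−0.705×1.71)) + 2.739 e^(−0.705×1.71)
= 6.821 × (0.8215 − 0.2995) + 2.739 × 0.2995 = 4.381 mg/L.
DO = 8.24 − 4.381 = 3.859 mg/L.

DO ≈ 3.86 mg/L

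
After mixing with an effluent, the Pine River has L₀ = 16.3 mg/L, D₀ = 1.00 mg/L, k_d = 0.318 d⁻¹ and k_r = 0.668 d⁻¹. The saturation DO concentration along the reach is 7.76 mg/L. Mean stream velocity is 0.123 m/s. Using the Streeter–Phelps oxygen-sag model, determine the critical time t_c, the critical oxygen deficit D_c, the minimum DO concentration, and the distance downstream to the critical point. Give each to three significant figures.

t_c = [1/(k_r−k_d)] ln[(k_r/k_d)(1 − D₀(k_r−k_d)/(k_d L₀))]
= [1/(0.668−0.318)] ln[(0.668/0.318)(1 − 1.00×0.3500/(0.318×16.3))]
= (1/0.3500) ln[2.101 × 0.9325] = 2.857 × ln(1.959) = 2.857 × 0.6723 = 1.921 d.
D_c = (k_d/k_r) L₀ e^(−k_d t_c) = (0.318/0.668) × 16.3 × e^(−0.318×1.921) = 0.4760 × 16.3 × 0.5429 = 4.213 mg/L.
Minimum DO = C_s − D_c = 7.76 − 4.213 = 3.547 mg/L.
x_c = v t_c = 0.123 m/s × 1.921 d × 86400 s/d = 20410 m ≈ 20.4 km.

t_c ≈ 1.92 d; D_c ≈ 4.21 mg/L; min DO ≈ 3.55 mg/L; x_c ≈ 20.4 km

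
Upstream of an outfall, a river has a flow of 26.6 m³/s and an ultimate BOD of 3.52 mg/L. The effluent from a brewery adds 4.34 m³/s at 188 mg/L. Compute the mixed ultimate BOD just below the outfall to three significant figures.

Flow-weighted mixing: C = (Q_r C_r + Q_w C_w)/(Q_r + Q_w)
= (26.6×3.52 + 4.34×188)/(26.6 + 4.34) = 909.6/30.94 = 29.40 mg/L.

29.4 mg/L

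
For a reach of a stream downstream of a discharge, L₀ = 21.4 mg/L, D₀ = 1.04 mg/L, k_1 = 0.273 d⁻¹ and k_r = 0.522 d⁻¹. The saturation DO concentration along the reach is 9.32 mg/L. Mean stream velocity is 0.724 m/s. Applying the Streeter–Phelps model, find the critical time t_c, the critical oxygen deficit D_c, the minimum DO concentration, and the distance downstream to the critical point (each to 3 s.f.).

With k_r/k_1 = 1.912 and 1 − D₀(k_r−k_1)/(k_1 L₀) = 0.9557,
t_c = ln(1.912 × 0.9557) / (0.522 − 0.273) = ln(1.827) / 0.2490 = 0.6029/0.2490 = 2.421 d.
D_c = (k_1/k_r) L₀ e^(−k_1 t_c) = (0.273/0.522) × 21.4 × e^(−0.273×2.421) = 0.5230 × 21.4 × 0.5164 = 5.779 mg/L.
Minimum DO = C_s − D_c = 9.32 − 5.779 = 3.541 mg/L.
x_c = v t_c = 0.724 m/s × 2.421 d × 86400 s/d = 151400 m ≈ 151 km.

t_c ≈ 2.42 d; D_c ≈ 5.78 mg/L; min DO ≈ 3.54 mg/L; x_c ≈ 151 km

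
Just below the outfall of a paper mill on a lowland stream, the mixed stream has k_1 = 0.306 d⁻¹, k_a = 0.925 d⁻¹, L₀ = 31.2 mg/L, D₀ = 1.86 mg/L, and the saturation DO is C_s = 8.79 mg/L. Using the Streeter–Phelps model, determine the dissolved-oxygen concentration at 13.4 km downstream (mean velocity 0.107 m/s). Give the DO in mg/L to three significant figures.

Travel time t = x/v = 13.4 km / (0.107 m/s) = 13400 m / 0.107 m/s = 125200 s = 1.449 d.
k_1 L₀/(k_a−k_1) = 0.306×31.2/(0.925−0.306) = 9.547/0.6190 = 15.42 mg/L.
e^(−k_1 t) = e^(−0.306×1.449) = 0.6418; e^(−k_a t) = e^(−0.925×1.449) = 0.2616.
D = 15.42 × (0.6418 − 0.2616) + 1.86 × 0.2616 = 5.863 + 0.4867 = 6.349 mg/L.
DO = C_s − D = 8.79 − 6.349 = 2.441 mg/L.

DO ≈ 2.44 mg/L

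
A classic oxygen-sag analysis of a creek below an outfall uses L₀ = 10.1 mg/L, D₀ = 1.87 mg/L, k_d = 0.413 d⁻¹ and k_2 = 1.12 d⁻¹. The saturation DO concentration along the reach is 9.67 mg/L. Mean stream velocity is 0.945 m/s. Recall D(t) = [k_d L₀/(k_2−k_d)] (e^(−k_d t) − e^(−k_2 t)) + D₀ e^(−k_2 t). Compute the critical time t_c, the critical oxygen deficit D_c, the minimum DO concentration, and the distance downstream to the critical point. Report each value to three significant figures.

t_c ≈ 0.872 d; D_c ≈ 2.60 mg/L; min DO ≈ 7.07 mg/L; x_c ≈ 71.2 km

t_c = [1/(k_2−k_d)] ln[(k_2/k_d)(1 − D₀(k_2−k_d)/(k_d L₀))]
= [1/(1.12−0.413)] ln[(1.12/0.413)(1 − 1.87×0.7070/(0.413×10.1))]
= (1/0.7070) ln[2.712 × 0.6831] = 1.414 × ln(1.852) = 1.414 × 0.6165 = 0.8719 d.
L(t_c) = L₀ e^(−k_d t_c) = 10.1 × 0.6976 = 7.046 mg/L, and at the critical point k_2 D_c = k_d L, so D_c = (0.413/1.12) × 7.046 = 2.598 mg/L.
Minimum DO = C_s − D_c = 9.67 − 2.598 = 7.072 mg/L.
x_c = v t_c = 0.945 m/s × 0.8719 d × 86400 s/d = 71190 m ≈ 71.2 km.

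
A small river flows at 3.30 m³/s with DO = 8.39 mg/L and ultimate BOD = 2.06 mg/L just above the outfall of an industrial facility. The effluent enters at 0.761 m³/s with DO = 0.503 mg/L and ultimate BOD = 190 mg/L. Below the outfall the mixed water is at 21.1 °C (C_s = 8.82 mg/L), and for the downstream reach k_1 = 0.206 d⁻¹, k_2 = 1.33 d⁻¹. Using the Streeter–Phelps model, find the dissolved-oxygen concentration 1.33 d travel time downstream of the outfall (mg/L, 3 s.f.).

Mixed DO = (3.30×8.39 + 0.761×0.503)/(3.30+0.761) = 28.07/4.061 = 6.912 mg/L.
Mixed L₀ = (3.30×2.06 + 0.761×190)/(4.061) = 151.4/4.061 = 37.28 mg/L.
Initial deficit D₀ = C_s − DO₀ = 8.82 − 6.912 = 1.908 mg/L.
D(1.33) = [0.206×37.28/(1.33−0.206)](e^(−0.206×1.33) − e^(−1.33×1.33)) + 1.908 e^(−1.33×1.33)
= 6.832 × (0.7603 − 0.1705) + 1.908 × 0.1705 = 4.355 mg/L.
DO = 8.82 − 4.355 = 4.465 mg/L.

DO ≈ 4.46 mg/L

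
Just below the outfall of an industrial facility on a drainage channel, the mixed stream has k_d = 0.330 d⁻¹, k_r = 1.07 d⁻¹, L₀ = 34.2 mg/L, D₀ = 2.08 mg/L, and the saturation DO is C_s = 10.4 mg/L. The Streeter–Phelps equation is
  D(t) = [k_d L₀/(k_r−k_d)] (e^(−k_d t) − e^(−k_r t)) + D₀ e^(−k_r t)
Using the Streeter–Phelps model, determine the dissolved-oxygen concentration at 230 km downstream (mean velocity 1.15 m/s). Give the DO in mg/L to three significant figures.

DO ≈ 4.40 mg/L

Travel time t = x/v = 230 km / (1.15 m/s) = 230000 m / 1.15 m/s = 200000 s = 2.315 d.
k_d L₀/(k_r−k_d) = 0.330×34.2/(1.07−0.330) = 11.29/0.7400 = 15.25 mg/L.
e^(−k_d t) = e^(−0.330×2.315) = 0.4659; e^(−k_r t) = e^(−1.07×2.315) = 0.08401.
D = 15.25 × (0.4659 − 0.08401) + 2.08 × 0.08401 = 5.824 + 0.1747 = 5.998 mg/L.
DO = C_s − D = 10.4 − 5.998 = 4.402 mg/L.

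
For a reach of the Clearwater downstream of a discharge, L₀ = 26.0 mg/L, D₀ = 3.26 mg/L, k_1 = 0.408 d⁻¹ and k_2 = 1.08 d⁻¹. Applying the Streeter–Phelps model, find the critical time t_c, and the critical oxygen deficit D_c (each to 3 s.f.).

At the critical point dD/dt = 0, so k_1 L₀ e^(−k_1 t) = k_2 D. Substituting D(t) from the Streeter–Phelps equation and solving for t gives
t_c = ln[(k_2/k_1)(1 − D₀(k_2−k_1)/(k_1 L₀))] / (k_2−k_1).
Here k_2−k_1 = 0.6720 d⁻¹ and 1 − D₀(k_2−k_1)/(k_1 L₀) = 1 − 3.26×0.6720/(0.408×26.0) = 0.7935, so
t_c = ln(2.647 × 0.7935) / 0.6720 = 0.7421 / 0.6720 = 1.104 d.
L(t_c) = L₀ e^(−k_1 t_c) = 26.0 × 0.6373 = 16.57 mg/L, and at the critical point k_2 D_c = k_1 L, so D_c = (0.408/1.08) × 16.57 = 6.259 mg/L.

t_c ≈ 1.10 d; D_c ≈ 6.26 mg/L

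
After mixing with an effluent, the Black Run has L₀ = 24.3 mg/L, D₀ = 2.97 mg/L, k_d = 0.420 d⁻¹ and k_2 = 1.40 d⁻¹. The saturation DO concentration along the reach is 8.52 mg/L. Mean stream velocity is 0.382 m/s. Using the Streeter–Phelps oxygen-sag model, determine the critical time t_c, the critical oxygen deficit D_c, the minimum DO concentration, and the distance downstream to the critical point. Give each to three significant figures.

t_c ≈ 0.886 d; D_c ≈ 5.02 mg/L; min DO ≈ 3.50 mg/L; x_c ≈ 29.2 km

At the critical point dD/dt = 0, so k_d L₀ e^(−k_d t) = k_2 D. Substituting D(t) from the Streeter–Phelps equation and solving for t gives
t_c = ln[(k_2/k_d)(1 − D₀(k_2−k_d)/(k_d L₀))] / (k_2−k_d).
Here k_2−k_d = 0.9800 d⁻¹ and 1 − D₀(k_2−k_d)/(k_d L₀) = 1 − 2.97×0.9800/(0.420×24.3) = 0.7148, so
t_c = ln(3.333 × 0.7148) / 0.9800 = 0.8682 / 0.9800 = 0.8860 d.
D_c = (k_d/k_2) L₀ e^(−k_d t_c) = (0.420/1.40) × 24.3 × e^(−0.420×0.8860) = 0.3000 × 24.3 × 0.6893 = 5.025 mg/L.
Minimum DO = C_s − D_c = 8.52 − 5.025 = 3.495 mg/L.
x_c = v t_c = 0.382 m/s × 0.8860 d × 86400 s/d = 29240 m ≈ 29.2 km.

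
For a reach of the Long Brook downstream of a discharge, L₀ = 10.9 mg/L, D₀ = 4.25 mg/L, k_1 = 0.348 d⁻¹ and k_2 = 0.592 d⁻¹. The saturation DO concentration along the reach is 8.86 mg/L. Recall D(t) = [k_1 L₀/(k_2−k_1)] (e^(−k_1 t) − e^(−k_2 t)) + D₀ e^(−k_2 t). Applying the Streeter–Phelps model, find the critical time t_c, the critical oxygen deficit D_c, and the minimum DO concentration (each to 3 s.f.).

With k_2/k_1 = 1.701 and 1 − D₀(k_2−k_1)/(k_1 L₀) = 0.7266,
t_c = ln(1.701 × 0.7266) / (0.592 − 0.348) = ln(1.236) / 0.2440 = 0.2119/0.2440 = 0.8686 d.
L(t_c) = L₀ e^(−k_1 t_c) = 10.9 × 0.7391 = 8.056 mg/L, and at the critical point k_2 D_c = k_1 L, so D_c = (0.348/0.592) × 8.056 = 4.736 mg/L.
Minimum DO = C_s − D_c = 8.86 − 4.736 = 4.124 mg/L.

t_c ≈ 0.869 d; D_c ≈ 4.74 mg/L; min DO ≈ 4.12 mg/L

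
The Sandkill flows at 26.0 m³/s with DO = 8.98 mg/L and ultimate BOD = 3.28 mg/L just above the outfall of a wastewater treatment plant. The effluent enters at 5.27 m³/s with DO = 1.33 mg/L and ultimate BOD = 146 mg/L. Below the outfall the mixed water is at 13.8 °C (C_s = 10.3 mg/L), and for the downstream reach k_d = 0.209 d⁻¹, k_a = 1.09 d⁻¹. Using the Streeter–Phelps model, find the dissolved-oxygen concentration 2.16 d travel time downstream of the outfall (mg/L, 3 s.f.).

Mixed DO = (26.0×8.98 + 5.27×1.33)/(26.0+5.27) = 240.5/31.27 = 7.691 mg/L.
Mixed L₀ = (26.0×3.28 + 5.27×146)/(31.27) = 854.7/31.27 = 27.33 mg/L.
Initial deficit D₀ = C_s − DO₀ = 10.3 − 7.691 = 2.609 mg/L.
D(2.16) = [0.209×27.33/(1.09−0.209)](e^(−0.209×2.16) − e^(−1.09×2.16)) + 2.609 e^(−1.09×2.16)
= 6.484 × (0.6367 − 0.09495) + 2.609 × 0.09495 = 3.761 mg/L.
DO = 10.3 − 3.761 = 6.539 mg/L.

DO ≈ 6.54 mg/L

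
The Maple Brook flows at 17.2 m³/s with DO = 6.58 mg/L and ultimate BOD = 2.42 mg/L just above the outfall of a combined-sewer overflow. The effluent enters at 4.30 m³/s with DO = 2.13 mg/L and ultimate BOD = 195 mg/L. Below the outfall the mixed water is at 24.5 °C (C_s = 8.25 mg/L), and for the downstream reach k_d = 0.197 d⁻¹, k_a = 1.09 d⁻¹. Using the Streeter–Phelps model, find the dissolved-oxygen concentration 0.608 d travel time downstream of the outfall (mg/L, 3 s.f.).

DO ≈ 3.57 mg/L

Mixed DO = (17.2×6.58 + 4.30×2.13)/(17.2+4.30) = 122.3/21.50 = 5.690 mg/L.
Mixed L₀ = (17.2×2.42 + 4.30×195)/(21.50) = 880.1/21.50 = 40.94 mg/L.
Initial deficit D₀ = C_s − DO₀ = 8.25 − 5.690 = 2.560 mg/L.
D(0.608) = [0.197×40.94/(1.09−0.197)](e^(−0.197×0.608) − e^(−1.09×0.608)) + 2.560 e^(−1.09×0.608)
= 9.031 × (0.8871 − 0.5154) + 2.560 × 0.5154 = 4.676 mg/L.
DO = 8.25 − 4.676 = 3.574 mg/L.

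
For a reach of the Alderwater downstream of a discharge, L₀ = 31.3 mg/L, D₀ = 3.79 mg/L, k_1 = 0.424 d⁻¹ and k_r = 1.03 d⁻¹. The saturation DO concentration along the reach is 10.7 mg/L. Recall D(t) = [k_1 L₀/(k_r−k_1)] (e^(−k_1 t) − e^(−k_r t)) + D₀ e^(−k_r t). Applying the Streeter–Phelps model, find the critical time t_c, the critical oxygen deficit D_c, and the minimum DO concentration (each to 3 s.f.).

With k_r/k_1 = 2.429 and 1 − D₀(k_r−k_1)/(k_1 L₀) = 0.8269,
t_c = ln(2.429 × 0.8269) / (1.03 − 0.424) = ln(2.009) / 0.6060 = 0.6976/0.6060 = 1.151 d.
L(t_c) = L₀ e^(−k_1 t_c) = 31.3 × 0.6138 = 19.21 mg/L, and at the critical point k_r D_c = k_1 L, so D_c = (0.424/1.03) × 19.21 = 7.909 mg/L.
Minimum DO = C_s − D_c = 10.7 − 7.909 = 2.791 mg/L.

t_c ≈ 1.15 d; D_c ≈ 7.91 mg/L; min DO ≈ 2.79 mg/L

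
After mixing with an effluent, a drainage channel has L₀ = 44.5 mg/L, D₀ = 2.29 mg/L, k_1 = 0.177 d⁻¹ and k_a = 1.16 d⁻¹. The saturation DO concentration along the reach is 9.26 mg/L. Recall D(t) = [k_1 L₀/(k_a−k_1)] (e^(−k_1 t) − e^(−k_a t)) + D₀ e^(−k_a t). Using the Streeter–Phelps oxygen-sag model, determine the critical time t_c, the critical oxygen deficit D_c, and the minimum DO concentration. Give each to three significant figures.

t_c ≈ 1.57 d; D_c ≈ 5.14 mg/L; min DO ≈ 4.12 mg/L

t_c = [1/(k_a−k_1)] ln[(k_a/k_1)(1 − D₀(k_a−k_1)/(k_1 L₀))]
= [1/(1.16−0.177)] ln[(1.16/0.177)(1 − 2.29×0.9830/(0.177×44.5))]
= (1/0.9830) ln[6.554 × 0.7142] = 1.017 × ln(4.681) = 1.017 × 1.543 = 1.570 d.
D_c = (k_1/k_a) L₀ e^(−k_1 t_c) = (0.177/1.16) × 44.5 × e^(−0.177×1.570) = 0.1526 × 44.5 × 0.7574 = 5.143 mg/L.
Minimum DO = C_s − D_c = 9.26 − 5.143 = 4.117 mg/L.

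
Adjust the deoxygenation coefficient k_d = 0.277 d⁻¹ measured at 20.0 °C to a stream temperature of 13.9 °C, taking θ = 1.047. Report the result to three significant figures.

k_d(T₂) = k_d(T₁) · θ^(T₂−T₁) = 0.277 × 1.047^(13.9−20.0)
= 0.277 × 1.047^-6.10 = 0.277 × 0.7557 = 0.2093 d⁻¹.

k_d ≈ 0.209 d⁻¹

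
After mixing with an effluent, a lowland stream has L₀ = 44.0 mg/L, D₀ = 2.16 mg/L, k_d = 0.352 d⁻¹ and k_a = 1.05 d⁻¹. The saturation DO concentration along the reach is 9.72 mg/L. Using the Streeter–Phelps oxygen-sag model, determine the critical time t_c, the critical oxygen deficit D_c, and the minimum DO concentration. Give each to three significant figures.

t_c ≈ 1.42 d; D_c ≈ 8.95 mg/L; min DO ≈ 0.769 mg/L

With k_a/k_d = 2.983 and 1 − D₀(k_a−k_d)/(k_d L₀) = 0.9027,
t_c = ln(2.983 × 0.9027) / (1.05 − 0.352) = ln(2.693) / 0.6980 = 0.9905/0.6980 = 1.419 d.
L(t_c) = L₀ e^(−k_d t_c) = 44.0 × 0.6068 = 26.70 mg/L, and at the critical point k_a D_c = k_d L, so D_c = (0.352/1.05) × 26.70 = 8.951 mg/L.
Minimum DO = C_s − D_c = 9.72 − 8.951 = 0.7690 mg/L.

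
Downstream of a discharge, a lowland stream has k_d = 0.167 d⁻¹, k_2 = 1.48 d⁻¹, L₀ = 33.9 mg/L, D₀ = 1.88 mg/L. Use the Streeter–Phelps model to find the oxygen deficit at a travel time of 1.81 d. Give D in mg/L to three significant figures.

k_d L₀/(k_2−k_d) = 0.167×33.9/(1.48−0.167) = 5.661/1.313 = 4.312 mg/L.
e^(−k_d t) = e^(−0.167×1.810) = 0.7391; e^(−k_2 t) = e^(−1.48×1.810) = 0.06865.
D = 4.312 × (0.7391 − 0.06865) + 1.88 × 0.06865 = 2.891 + 0.1291 = 3.020 mg/L.

D ≈ 3.02 mg/L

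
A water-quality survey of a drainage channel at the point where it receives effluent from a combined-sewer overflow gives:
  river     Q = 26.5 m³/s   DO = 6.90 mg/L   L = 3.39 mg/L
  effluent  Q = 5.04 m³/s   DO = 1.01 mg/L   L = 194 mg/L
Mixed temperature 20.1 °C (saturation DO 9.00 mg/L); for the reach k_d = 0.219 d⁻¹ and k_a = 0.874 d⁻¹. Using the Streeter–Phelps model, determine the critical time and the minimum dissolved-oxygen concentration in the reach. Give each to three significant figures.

t_c ≈ 1.64 d; minimum DO ≈ 3.07 mg/L

Mixed DO = (26.5×6.90 + 5.04×1.01)/(26.5+5.04) = 187.9/31.54 = 5.959 mg/L.
Mixed L₀ = (26.5×3.39 + 5.04×194)/(31.54) = 1068/31.54 = 33.85 mg/L.
Initial deficit D₀ = C_s − DO₀ = 9.00 − 5.959 = 3.041 mg/L.
t_c = (1/0.6550) ln[(0.874/0.219)(1 − 3.041×0.6550/(0.219×33.85))] = 1.527 × ln(2.918) = 1.635 d.
D_c = (0.219/0.874) × 33.85 × e^(−0.219×1.635) = 0.2506 × 33.85 × 0.6990 = 5.929 mg/L.
Minimum DO = 9.00 − 5.929 = 3.071 mg/L.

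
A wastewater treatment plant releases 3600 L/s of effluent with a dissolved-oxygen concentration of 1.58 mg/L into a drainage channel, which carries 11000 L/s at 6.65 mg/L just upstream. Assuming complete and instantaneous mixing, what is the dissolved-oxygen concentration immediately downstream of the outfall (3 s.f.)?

5.40 mg/L

Flow-weighted mixing: C = (Q_r C_r + Q_w C_w)/(Q_r + Q_w)
= (11000×6.65 + 3600×1.58)/(11000 + 3600) = 78840/14600 = 5.400 mg/L.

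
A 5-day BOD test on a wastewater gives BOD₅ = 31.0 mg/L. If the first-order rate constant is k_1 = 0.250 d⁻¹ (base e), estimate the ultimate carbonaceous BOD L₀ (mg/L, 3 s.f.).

L₀ ≈ 43.4 mg/L

BOD₅ = L₀(1 − e^(−5k_1)) ⇒ L₀ = BOD₅ / (1 − e^(−5×0.250))
= 31.0 / (1 − 0.2865) = 31.0 / 0.7135 = 43.45 mg/L.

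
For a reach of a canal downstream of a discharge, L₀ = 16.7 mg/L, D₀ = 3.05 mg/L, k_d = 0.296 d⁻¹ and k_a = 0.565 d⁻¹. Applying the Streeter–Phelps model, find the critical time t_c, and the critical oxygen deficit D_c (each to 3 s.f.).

At the critical point dD/dt = 0, so k_d L₀ e^(−k_d t) = k_a D. Substituting D(t) from the Streeter–Phelps equation and solving for t gives
t_c = ln[(k_a/k_d)(1 − D₀(k_a−k_d)/(k_d L₀))] / (k_a−k_d).
Here k_a−k_d = 0.2690 d⁻¹ and 1 − D₀(k_a−k_d)/(k_d L₀) = 1 − 3.05×0.2690/(0.296×16.7) = 0.8340, so
t_c = ln(1.909 × 0.8340) / 0.2690 = 0.4650 / 0.2690 = 1.729 d.
L(t_c) = L₀ e^(−k_d t_c) = 16.7 × 0.5995 = 10.01 mg/L, and at the critical point k_a D_c = k_d L, so D_c = (0.296/0.565) × 10.01 = 5.245 mg/L.

t_c ≈ 1.73 d; D_c ≈ 5.25 mg/L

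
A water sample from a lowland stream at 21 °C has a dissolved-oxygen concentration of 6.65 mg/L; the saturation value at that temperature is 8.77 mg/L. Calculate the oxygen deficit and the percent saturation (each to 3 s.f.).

D = C_s − C = 8.77 − 6.65 = 2.12 mg/L.
% saturation = 6.65/8.77 × 100 = 75.8 %.

D ≈ 2.12 mg/L; 75.8 % saturation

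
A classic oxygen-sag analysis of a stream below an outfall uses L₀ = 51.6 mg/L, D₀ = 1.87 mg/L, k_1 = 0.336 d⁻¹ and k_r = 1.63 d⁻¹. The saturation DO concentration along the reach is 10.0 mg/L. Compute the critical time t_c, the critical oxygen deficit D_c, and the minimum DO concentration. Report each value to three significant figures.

t_c ≈ 1.10 d; D_c ≈ 7.34 mg/L; min DO ≈ 2.66 mg/L

At the critical point dD/dt = 0, so k_1 L₀ e^(−k_1 t) = k_r D. Substituting D(t) from the Streeter–Phelps equation and solving for t gives
t_c = ln[(k_r/k_1)(1 − D₀(k_r−k_1)/(k_1 L₀))] / (k_r−k_1).
Here k_r−k_1 = 1.294 d⁻¹ and 1 − D₀(k_r−k_1)/(k_1 L₀) = 1 − 1.87×1.294/(0.336×51.6) = 0.8604, so
t_c = ln(4.851 × 0.8604) / 1.294 = 1.429 / 1.294 = 1.104 d.
L(t_c) = L₀ e^(−k_1 t_c) = 51.6 × 0.6900 = 35.61 mg/L, and at the critical point k_r D_c = k_1 L, so D_c = (0.336/1.63) × 35.61 = 7.339 mg/L.
Minimum DO = C_s − D_c = 10.0 − 7.339 = 2.661 mg/L.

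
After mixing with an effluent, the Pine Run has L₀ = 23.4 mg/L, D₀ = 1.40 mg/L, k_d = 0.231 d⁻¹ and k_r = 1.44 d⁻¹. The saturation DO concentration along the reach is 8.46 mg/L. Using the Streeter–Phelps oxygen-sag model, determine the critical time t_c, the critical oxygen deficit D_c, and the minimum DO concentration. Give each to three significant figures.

t_c ≈ 1.20 d; D_c ≈ 2.84 mg/L; min DO ≈ 5.62 mg/L

With k_r/k_d = 6.234 and 1 − D₀(k_r−k_d)/(k_d L₀) = 0.6869,
t_c = ln(6.234 × 0.6869) / (1.44 − 0.231) = ln(4.282) / 1.209 = 1.454/1.209 = 1.203 d.
L(t_c) = L₀ e^(−k_d t_c) = 23.4 × 0.7574 = 17.72 mg/L, and at the critical point k_r D_c = k_d L, so D_c = (0.231/1.44) × 17.72 = 2.843 mg/L.
Minimum DO = C_s − D_c = 8.46 − 2.843 = 5.617 mg/L.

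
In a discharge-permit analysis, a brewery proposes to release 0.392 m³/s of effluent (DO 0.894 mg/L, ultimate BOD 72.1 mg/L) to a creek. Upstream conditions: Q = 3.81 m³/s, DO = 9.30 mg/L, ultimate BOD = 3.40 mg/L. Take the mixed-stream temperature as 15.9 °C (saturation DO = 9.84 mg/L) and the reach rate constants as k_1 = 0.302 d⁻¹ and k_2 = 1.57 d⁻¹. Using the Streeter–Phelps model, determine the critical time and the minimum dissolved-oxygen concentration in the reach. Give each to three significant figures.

Mixed DO = (3.81×9.30 + 0.392×0.894)/(3.81+0.392) = 35.78/4.202 = 8.516 mg/L.
Mixed L₀ = (3.81×3.40 + 0.392×72.1)/(4.202) = 41.22/4.202 = 9.809 mg/L.
Initial deficit D₀ = C_s − DO₀ = 9.84 − 8.516 = 1.324 mg/L.
t_c = (1/1.268) ln[(1.57/0.302)(1 − 1.324×1.268/(0.302×9.809))] = 0.7886 × ln(2.252) = 0.6402 d.
D_c = (0.302/1.57) × 9.809 × e^(−0.302×0.6402) = 0.1924 × 9.809 × 0.8242 = 1.555 mg/L.
Minimum DO = 9.84 − 1.555 = 8.285 mg/L.

t_c ≈ 0.640 d; minimum DO ≈ 8.28 mg/L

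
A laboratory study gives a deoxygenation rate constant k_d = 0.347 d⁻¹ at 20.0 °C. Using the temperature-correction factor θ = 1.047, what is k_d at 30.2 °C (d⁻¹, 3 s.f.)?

k_d(T₂) = k_d(T₁) · θ^(T₂−T₁) = 0.347 × 1.047^(30.2−20.0)
= 0.347 × 1.047^10.2 = 0.347 × 1.598 = 0.5544 d⁻¹.

k_d ≈ 0.554 d⁻¹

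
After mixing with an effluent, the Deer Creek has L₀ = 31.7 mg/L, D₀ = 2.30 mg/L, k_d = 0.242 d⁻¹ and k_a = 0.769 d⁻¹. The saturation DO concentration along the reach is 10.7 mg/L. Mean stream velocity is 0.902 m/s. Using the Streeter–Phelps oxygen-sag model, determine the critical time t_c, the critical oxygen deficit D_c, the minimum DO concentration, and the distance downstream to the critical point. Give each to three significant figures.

t_c ≈ 1.87 d; D_c ≈ 6.35 mg/L; min DO ≈ 4.35 mg/L; x_c ≈ 146 km

t_c = [1/(k_a−k_d)] ln[(k_a/k_d)(1 − D₀(k_a−k_d)/(k_d L₀))]
= [1/(0.769−0.242)] ln[(0.769/0.242)(1 − 2.30×0.5270/(0.242×31.7))]
= (1/0.5270) ln[3.178 × 0.8420] = 1.898 × ln(2.676) = 1.898 × 0.9842 = 1.868 d.
D_c = (k_d/k_a) L₀ e^(−k_d t_c) = (0.242/0.769) × 31.7 × e^(−0.242×1.868) = 0.3147 × 31.7 × 0.6364 = 6.349 mg/L.
Minimum DO = C_s − D_c = 10.7 − 6.349 = 4.351 mg/L.
x_c = v t_c = 0.902 m/s × 1.868 d × 86400 s/d = 145500 m ≈ 146 km.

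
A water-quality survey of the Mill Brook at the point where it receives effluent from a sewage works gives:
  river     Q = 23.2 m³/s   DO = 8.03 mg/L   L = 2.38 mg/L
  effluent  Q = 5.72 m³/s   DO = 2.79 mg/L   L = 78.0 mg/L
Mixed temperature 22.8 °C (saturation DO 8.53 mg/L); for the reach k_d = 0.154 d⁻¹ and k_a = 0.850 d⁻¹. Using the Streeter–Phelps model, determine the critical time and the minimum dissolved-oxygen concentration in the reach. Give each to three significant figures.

Mixed DO = (23.2×8.03 + 5.72×2.79)/(23.2+5.72) = 202.3/28.92 = 6.994 mg/L.
Mixed L₀ = (23.2×2.38 + 5.72×78.0)/(28.92) = 501.4/28.92 = 17.34 mg/L.
Initial deficit D₀ = C_s − DO₀ = 8.53 − 6.994 = 1.536 mg/L.
t_c = (1/0.6960) ln[(0.850/0.154)(1 − 1.536×0.6960/(0.154×17.34))] = 1.437 × ln(3.309) = 1.719 d.
D_c = (0.154/0.850) × 17.34 × e^(−0.154×1.719) = 0.1812 × 17.34 × 0.7674 = 2.410 mg/L.
Minimum DO = 8.53 − 2.410 = 6.120 mg/L.

t_c ≈ 1.72 d; minimum DO ≈ 6.12 mg/L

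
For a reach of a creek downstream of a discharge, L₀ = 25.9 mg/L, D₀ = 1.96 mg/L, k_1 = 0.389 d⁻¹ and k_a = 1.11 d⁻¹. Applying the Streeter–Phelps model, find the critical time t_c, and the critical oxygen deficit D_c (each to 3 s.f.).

t_c ≈ 1.24 d; D_c ≈ 5.59 mg/L

With k_a/k_1 = 2.853 and 1 − D₀(k_a−k_1)/(k_1 L₀) = 0.8597,
t_c = ln(2.853 × 0.8597) / (1.11 − 0.389) = ln(2.453) / 0.7210 = 0.8974/0.7210 = 1.245 d.
L(t_c) = L₀ e^(−k_1 t_c) = 25.9 × 0.6162 = 15.96 mg/L, and at the critical point k_a D_c = k_1 L, so D_c = (0.389/1.11) × 15.96 = 5.593 mg/L.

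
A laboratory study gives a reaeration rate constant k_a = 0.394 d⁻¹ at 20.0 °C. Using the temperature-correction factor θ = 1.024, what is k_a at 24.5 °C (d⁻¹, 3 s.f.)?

k_a ≈ 0.438 d⁻¹

k_a(T₂) = k_a(T₁) · θ^(T₂−T₁) = 0.394 × 1.024^(24.5−20.0)
= 0.394 × 1.024^4.50 = 0.394 × 1.113 = 0.4384 d⁻¹.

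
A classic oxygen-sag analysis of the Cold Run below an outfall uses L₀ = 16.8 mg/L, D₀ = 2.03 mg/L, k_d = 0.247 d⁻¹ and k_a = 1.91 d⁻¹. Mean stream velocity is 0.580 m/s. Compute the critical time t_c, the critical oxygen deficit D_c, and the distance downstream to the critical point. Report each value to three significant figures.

With k_a/k_d = 7.733 and 1 − D₀(k_a−k_d)/(k_d L₀) = 0.1865,
t_c = ln(7.733 × 0.1865) / (1.91 − 0.247) = ln(1.442) / 1.663 = 0.3659/1.663 = 0.2200 d.
L(t_c) = L₀ e^(−k_d t_c) = 16.8 × 0.9471 = 15.91 mg/L, and at the critical point k_a D_c = k_d L, so D_c = (0.247/1.91) × 15.91 = 2.058 mg/L.
x_c = v t_c = 0.580 m/s × 0.2200 d × 86400 s/d = 11030 m ≈ 11.0 km.

t_c ≈ 0.220 d; D_c ≈ 2.06 mg/L; x_c ≈ 11.0 km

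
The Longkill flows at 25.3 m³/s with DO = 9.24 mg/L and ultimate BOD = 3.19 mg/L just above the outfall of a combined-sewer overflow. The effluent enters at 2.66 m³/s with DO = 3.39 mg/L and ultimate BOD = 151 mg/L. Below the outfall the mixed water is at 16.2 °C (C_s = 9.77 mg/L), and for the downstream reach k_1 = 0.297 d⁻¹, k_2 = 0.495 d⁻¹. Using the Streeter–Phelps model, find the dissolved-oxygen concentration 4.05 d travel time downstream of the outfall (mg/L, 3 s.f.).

Mixed DO = (25.3×9.24 + 2.66×3.39)/(25.3+2.66) = 242.8/27.96 = 8.683 mg/L.
Mixed L₀ = (25.3×3.19 + 2.66×151)/(27.96) = 482.4/27.96 = 17.25 mg/L.
Initial deficit D₀ = C_s − DO₀ = 9.77 − 8.683 = 1.087 mg/L.
D(4.05) = [0.297×17.25/(0.495−0.297)](e^(−0.297×4.05) − e^(−0.495×4.05)) + 1.087 e^(−0.495×4.05)
= 25.88 × (0.3003 − 0.1347) + 1.087 × 0.1347 = 4.433 mg/L.
DO = 9.77 − 4.433 = 5.337 mg/L.

DO ≈ 5.34 mg/L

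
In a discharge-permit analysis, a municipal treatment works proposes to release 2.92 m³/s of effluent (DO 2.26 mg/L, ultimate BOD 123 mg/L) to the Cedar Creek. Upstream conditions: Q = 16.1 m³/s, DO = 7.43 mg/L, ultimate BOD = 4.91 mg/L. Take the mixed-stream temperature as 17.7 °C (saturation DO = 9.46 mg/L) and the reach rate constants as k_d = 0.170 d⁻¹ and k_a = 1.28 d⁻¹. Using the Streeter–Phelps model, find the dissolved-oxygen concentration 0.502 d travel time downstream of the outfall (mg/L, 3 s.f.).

DO ≈ 6.59 mg/L

Mixed DO = (16.1×7.43 + 2.92×2.26)/(16.1+2.92) = 126.2/19.02 = 6.636 mg/L.
Mixed L₀ = (16.1×4.91 + 2.92×123)/(19.02) = 438.2/19.02 = 23.04 mg/L.
Initial deficit D₀ = C_s − DO₀ = 9.46 − 6.636 = 2.824 mg/L.
D(0.502) = [0.170×23.04/(1.28−0.170)](e^(−0.170×0.502) − e^(−1.28×0.502)) + 2.824 e^(−1.28×0.502)
= 3.529 × (0.9182 − 0.5259) + 2.824 × 0.5259 = 2.869 mg/L.
DO = 9.46 − 2.869 = 6.591 mg/L.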